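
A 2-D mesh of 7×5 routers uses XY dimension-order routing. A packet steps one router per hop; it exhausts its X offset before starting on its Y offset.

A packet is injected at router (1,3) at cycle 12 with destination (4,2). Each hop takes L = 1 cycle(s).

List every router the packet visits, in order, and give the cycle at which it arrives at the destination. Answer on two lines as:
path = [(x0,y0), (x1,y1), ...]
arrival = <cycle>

src (1,3)  cyc=12
E→(2,3)  cyc=13
E→(3,3)  cyc=14
E→(4,3)  cyc=15
S→(4,2)  cyc=16

path = [(1,3), (2,3), (3,3), (4,3), (4,2)]
arrival = 16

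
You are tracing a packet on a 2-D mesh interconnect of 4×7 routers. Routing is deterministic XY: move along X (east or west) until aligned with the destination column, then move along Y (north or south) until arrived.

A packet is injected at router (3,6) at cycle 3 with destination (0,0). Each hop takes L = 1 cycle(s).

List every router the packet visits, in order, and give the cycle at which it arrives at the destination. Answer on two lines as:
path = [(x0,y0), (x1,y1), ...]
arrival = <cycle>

  0. router=(3,6) cycle=3 (inject)
  1. router=(2,6) cycle=4 dir=W
  2. router=(1,6) cycle=5 dir=W
  3. router=(0,6) cycle=6 dir=W
  4. router=(0,5) cycle=7 dir=S
  5. router=(0,4) cycle=8 dir=S
  6. router=(0,3) cycle=9 dir=S
  7. router=(0,2) cycle=10 dir=S
  8. router=(0,1) cycle=11 dir=S
  9. router=(0,0) cycle=12 dir=S

path = [(3,6), (2,6), (1,6), (0,6), (0,5), (0,4), (0,3), (0,2), (0,1), (0,0)]
arrival = 12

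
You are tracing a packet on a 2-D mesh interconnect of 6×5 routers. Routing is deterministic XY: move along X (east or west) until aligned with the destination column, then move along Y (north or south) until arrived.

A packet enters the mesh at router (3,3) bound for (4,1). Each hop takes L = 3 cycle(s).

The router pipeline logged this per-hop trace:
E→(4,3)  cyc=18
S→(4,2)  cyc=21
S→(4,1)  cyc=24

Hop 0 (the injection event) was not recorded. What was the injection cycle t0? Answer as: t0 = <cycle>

t0 = 15

Hop 1 reached at cycle 18; hop k is at t0 + k·L.
Subtract one hop: t0 = 18 − 3 = 15.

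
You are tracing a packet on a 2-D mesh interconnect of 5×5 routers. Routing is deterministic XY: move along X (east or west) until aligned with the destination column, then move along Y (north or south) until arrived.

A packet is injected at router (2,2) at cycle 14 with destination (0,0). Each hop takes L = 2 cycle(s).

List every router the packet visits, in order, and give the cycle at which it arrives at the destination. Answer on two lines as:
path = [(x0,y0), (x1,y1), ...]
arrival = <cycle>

path = [(2,2), (1,2), (0,2), (0,1), (0,0)]
arrival = 22

[0] x=2 y=2 t=14
[1] x=1 y=2 t=16 →W
[2] x=0 y=2 t=18 →W
[3] x=0 y=1 t=20 →S
[4] x=0 y=0 t=22 →S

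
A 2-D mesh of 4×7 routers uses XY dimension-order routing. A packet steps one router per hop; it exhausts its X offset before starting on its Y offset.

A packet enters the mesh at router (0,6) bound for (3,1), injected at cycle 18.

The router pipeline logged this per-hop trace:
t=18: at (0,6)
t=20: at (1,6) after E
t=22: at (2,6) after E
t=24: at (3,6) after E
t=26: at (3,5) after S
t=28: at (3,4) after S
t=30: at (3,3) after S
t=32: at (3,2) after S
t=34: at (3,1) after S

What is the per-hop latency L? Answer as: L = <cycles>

cyc[1] − cyc[0] = 20 − 18 = 2.
One hop costs L cycles, so L = 2.

L = 2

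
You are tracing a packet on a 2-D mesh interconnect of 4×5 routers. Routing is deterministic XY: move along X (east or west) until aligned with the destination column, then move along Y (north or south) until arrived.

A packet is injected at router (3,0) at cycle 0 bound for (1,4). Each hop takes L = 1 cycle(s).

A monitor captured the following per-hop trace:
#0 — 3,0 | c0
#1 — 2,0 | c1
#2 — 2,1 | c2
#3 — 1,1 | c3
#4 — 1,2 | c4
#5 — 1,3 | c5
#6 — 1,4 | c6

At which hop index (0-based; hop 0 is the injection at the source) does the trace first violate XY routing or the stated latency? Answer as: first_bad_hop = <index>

check 1→ d=(-1,0) cyc+1: ok
check 2→ d=(0,1) cyc+1: BAD: Y-move but x=2≠1

first_bad_hop = 2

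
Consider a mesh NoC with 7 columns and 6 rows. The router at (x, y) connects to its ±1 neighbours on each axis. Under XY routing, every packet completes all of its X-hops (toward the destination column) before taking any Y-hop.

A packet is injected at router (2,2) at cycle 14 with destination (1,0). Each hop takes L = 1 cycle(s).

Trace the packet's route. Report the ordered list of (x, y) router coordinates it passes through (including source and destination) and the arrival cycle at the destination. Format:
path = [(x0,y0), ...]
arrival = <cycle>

path = [(2,2), (1,2), (1,1), (1,0)]
arrival = 17

  0. router=(2,2) cycle=14 (inject)
  1. router=(1,2) cycle=15 dir=W
  2. router=(1,1) cycle=16 dir=S
  3. router=(1,0) cycle=17 dir=S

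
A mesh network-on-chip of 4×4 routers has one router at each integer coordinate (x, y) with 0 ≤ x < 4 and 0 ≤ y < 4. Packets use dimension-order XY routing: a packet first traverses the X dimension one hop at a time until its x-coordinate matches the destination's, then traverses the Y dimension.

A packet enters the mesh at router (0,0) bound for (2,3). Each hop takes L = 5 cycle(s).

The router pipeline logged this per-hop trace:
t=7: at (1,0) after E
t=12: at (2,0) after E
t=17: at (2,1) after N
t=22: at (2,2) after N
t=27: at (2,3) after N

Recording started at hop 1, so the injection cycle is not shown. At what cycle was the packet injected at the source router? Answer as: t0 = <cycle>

Hop 1 reached at cycle 7; hop k is at t0 + k·L.
Therefore t0 = 7 − L = 2.

t0 = 2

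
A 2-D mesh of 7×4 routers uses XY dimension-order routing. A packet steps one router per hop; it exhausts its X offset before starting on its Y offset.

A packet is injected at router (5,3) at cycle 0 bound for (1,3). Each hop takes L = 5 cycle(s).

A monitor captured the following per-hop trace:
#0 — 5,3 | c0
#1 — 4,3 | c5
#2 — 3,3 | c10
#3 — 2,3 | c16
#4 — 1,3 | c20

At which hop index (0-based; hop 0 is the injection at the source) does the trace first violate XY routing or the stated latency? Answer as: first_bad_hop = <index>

first_bad_hop = 3

[1] (-1,+0) / 5c ⇒ ok
[2] (-1,+0) / 5c ⇒ ok
[3] (-1,+0) / 6c ⇒ BAD: Δcyc=6≠L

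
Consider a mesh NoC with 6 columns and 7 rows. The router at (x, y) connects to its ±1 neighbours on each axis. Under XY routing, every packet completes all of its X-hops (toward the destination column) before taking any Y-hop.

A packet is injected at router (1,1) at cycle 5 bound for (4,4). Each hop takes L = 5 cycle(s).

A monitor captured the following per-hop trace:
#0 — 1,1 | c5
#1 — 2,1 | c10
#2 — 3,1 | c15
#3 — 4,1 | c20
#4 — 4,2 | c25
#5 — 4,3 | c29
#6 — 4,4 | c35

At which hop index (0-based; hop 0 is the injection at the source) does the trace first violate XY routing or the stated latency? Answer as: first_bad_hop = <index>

check 1→ d=(1,0) cyc+5: ok
check 2→ d=(1,0) cyc+5: ok
check 3→ d=(1,0) cyc+5: ok
check 4→ d=(0,1) cyc+5: ok
check 5→ d=(0,1) cyc+4: BAD: Δcyc=4≠L

first_bad_hop = 5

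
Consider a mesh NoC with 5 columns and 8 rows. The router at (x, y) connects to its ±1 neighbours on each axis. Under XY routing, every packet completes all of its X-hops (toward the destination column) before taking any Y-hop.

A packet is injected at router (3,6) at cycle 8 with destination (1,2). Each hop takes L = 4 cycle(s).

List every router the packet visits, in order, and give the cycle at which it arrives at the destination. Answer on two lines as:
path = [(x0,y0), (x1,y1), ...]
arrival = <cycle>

  0. router=(3,6) cycle=8 (inject)
  1. router=(2,6) cycle=12 dir=W
  2. router=(1,6) cycle=16 dir=W
  3. router=(1,5) cycle=20 dir=S
  4. router=(1,4) cycle=24 dir=S
  5. router=(1,3) cycle=28 dir=S
  6. router=(1,2) cycle=32 dir=S

path = [(3,6), (2,6), (1,6), (1,5), (1,4), (1,3), (1,2)]
arrival = 32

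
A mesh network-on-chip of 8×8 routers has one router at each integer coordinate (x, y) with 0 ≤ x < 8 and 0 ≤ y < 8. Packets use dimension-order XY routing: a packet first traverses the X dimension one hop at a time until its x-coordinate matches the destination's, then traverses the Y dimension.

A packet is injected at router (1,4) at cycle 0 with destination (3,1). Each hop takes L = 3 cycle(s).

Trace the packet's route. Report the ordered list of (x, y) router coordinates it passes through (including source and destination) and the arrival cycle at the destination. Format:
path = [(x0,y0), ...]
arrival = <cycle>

[0] x=1 y=4 t=0
[1] x=2 y=4 t=3 →E
[2] x=3 y=4 t=6 →E
[3] x=3 y=3 t=9 →S
[4] x=3 y=2 t=12 →S
[5] x=3 y=1 t=15 →S

path = [(1,4), (2,4), (3,4), (3,3), (3,2), (3,1)]
arrival = 15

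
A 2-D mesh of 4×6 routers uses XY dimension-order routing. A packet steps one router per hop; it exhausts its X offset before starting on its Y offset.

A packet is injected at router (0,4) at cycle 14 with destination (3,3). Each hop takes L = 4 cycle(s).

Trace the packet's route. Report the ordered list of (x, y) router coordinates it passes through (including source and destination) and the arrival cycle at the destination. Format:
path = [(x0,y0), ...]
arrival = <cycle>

path = [(0,4), (1,4), (2,4), (3,4), (3,3)]
arrival = 30

#0 — 0,4 | c14
#1 — 1,4 | c18 | E
#2 — 2,4 | c22 | E
#3 — 3,4 | c26 | E
#4 — 3,3 | c30 | S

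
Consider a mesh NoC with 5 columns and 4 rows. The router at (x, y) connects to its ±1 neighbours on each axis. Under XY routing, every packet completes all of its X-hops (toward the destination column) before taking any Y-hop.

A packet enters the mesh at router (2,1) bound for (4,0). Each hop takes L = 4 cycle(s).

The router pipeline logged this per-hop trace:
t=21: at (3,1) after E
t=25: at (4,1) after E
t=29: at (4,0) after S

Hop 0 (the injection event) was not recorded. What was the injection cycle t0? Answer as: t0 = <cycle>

Hop 1 reached at cycle 21; hop k is at t0 + k·L.
Subtract one hop: t0 = 21 − 4 = 17.

t0 = 17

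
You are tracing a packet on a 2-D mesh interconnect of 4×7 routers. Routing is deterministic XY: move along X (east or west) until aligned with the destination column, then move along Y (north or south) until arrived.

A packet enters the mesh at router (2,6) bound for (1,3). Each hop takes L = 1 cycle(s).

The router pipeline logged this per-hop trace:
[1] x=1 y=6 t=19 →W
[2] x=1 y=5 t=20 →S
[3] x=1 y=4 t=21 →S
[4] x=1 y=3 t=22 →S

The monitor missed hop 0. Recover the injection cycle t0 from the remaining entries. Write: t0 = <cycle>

t0 = 18

The first recorded entry is hop 1 at cycle 19.
Subtract one hop: t0 = 19 − 1 = 18.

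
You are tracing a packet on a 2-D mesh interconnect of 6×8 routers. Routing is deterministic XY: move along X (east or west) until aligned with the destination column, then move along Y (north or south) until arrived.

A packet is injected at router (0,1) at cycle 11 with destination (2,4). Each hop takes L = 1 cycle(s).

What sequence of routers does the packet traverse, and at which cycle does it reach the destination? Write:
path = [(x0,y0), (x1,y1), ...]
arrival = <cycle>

src (0,1)  cyc=11
E→(1,1)  cyc=12
E→(2,1)  cyc=13
N→(2,2)  cyc=14
N→(2,3)  cyc=15
N→(2,4)  cyc=16

path = [(0,1), (1,1), (2,1), (2,2), (2,3), (2,4)]
arrival = 16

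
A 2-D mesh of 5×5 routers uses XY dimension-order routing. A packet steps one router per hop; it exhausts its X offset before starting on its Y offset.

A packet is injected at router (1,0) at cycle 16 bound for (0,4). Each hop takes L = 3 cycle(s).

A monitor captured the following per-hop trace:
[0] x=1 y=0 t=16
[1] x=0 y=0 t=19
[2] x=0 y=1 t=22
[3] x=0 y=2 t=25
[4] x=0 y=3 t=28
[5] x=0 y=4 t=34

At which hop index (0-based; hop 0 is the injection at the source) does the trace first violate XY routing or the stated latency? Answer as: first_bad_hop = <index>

hop 1: step (-1,+0), +3 cyc — ok
hop 2: step (+0,+1), +3 cyc — ok
hop 3: step (+0,+1), +3 cyc — ok
hop 4: step (+0,+1), +3 cyc — ok
hop 5: step (+0,+1), +6 cyc — BAD: Δcyc=6≠L

first_bad_hop = 5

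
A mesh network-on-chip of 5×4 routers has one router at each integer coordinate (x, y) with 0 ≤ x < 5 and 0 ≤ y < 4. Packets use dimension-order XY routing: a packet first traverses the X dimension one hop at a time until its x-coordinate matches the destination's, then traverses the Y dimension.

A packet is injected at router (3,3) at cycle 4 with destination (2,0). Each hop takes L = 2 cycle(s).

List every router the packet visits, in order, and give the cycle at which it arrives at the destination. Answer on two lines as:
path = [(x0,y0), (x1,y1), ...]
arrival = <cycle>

path = [(3,3), (2,3), (2,2), (2,1), (2,0)]
arrival = 12

hop 0: (3,3) @ cyc 4
hop 1: (2,3) @ cyc 6  [W]
hop 2: (2,2) @ cyc 8  [S]
hop 3: (2,1) @ cyc 10  [S]
hop 4: (2,0) @ cyc 12  [S]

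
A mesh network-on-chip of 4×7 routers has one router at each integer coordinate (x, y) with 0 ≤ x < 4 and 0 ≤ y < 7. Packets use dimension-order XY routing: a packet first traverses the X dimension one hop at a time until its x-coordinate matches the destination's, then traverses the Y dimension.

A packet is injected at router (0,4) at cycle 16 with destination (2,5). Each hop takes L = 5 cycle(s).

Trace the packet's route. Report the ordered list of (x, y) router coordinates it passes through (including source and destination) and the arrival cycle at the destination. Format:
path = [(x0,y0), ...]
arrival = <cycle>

path = [(0,4), (1,4), (2,4), (2,5)]
arrival = 31

  0. router=(0,4) cycle=16 (inject)
  1. router=(1,4) cycle=21 dir=E
  2. router=(2,4) cycle=26 dir=E
  3. router=(2,5) cycle=31 dir=N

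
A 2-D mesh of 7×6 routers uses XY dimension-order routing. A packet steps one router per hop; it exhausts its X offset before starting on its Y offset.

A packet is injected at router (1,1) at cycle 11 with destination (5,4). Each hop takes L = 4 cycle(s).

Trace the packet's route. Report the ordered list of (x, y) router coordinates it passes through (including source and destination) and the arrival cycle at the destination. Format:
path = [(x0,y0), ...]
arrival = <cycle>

path = [(1,1), (2,1), (3,1), (4,1), (5,1), (5,2), (5,3), (5,4)]
arrival = 39

[0] x=1 y=1 t=11
[1] x=2 y=1 t=15 →E
[2] x=3 y=1 t=19 →E
[3] x=4 y=1 t=23 →E
[4] x=5 y=1 t=27 →E
[5] x=5 y=2 t=31 →N
[6] x=5 y=3 t=35 →N
[7] x=5 y=4 t=39 →N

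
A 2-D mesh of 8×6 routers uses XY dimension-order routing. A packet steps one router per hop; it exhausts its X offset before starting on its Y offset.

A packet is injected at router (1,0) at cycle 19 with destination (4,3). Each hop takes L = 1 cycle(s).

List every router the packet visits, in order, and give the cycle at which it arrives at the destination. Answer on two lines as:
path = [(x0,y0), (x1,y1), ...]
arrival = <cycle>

[0] x=1 y=0 t=19
[1] x=2 y=0 t=20 →E
[2] x=3 y=0 t=21 →E
[3] x=4 y=0 t=22 →E
[4] x=4 y=1 t=23 →N
[5] x=4 y=2 t=24 →N
[6] x=4 y=3 t=25 →N

path = [(1,0), (2,0), (3,0), (4,0), (4,1), (4,2), (4,3)]
arrival = 25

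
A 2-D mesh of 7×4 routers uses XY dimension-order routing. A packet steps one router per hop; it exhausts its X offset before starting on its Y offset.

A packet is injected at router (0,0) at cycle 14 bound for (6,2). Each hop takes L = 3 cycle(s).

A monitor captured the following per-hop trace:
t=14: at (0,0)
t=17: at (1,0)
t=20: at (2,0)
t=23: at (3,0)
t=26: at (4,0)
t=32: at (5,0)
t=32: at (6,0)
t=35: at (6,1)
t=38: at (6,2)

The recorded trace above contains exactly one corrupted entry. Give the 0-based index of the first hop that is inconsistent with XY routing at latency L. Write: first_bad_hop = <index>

[1] (+1,+0) / 3c ⇒ ok
[2] (+1,+0) / 3c ⇒ ok
[3] (+1,+0) / 3c ⇒ ok
[4] (+1,+0) / 3c ⇒ ok
[5] (+1,+0) / 6c ⇒ BAD: Δcyc=6≠L

first_bad_hop = 5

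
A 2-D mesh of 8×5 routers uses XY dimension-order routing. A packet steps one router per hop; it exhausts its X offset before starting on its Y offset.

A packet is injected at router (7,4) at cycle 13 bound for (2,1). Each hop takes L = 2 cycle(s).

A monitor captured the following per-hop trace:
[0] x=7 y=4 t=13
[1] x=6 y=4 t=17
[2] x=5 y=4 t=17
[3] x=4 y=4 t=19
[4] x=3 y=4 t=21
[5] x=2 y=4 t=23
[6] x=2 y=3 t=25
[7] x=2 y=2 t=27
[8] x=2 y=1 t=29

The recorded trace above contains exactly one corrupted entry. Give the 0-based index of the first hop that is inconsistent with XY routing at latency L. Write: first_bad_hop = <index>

  1: Δx=-1 Δy=+0 Δt=4 [BAD: Δcyc=4≠L]

first_bad_hop = 1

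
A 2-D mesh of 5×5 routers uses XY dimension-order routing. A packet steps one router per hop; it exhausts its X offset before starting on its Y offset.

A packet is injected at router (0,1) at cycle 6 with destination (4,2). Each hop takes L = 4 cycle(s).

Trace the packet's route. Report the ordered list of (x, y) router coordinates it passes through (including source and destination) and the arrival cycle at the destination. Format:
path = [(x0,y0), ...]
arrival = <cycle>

path = [(0,1), (1,1), (2,1), (3,1), (4,1), (4,2)]
arrival = 26

#0 — 0,1 | c6
#1 — 1,1 | c10 | E
#2 — 2,1 | c14 | E
#3 — 3,1 | c18 | E
#4 — 4,1 | c22 | E
#5 — 4,2 | c26 | N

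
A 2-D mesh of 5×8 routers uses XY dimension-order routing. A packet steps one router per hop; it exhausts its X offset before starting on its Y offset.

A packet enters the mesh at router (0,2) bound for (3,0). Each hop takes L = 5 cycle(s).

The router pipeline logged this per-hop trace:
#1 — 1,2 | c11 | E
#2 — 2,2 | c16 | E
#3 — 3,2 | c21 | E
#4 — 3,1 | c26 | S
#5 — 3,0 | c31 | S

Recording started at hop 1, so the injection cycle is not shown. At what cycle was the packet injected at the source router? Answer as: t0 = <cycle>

t0 = 6

cyc[1] = 11 and cyc[k] = t0 + k·L for every k.
t0 = cyc[1] − L = 11 − 5 = 6.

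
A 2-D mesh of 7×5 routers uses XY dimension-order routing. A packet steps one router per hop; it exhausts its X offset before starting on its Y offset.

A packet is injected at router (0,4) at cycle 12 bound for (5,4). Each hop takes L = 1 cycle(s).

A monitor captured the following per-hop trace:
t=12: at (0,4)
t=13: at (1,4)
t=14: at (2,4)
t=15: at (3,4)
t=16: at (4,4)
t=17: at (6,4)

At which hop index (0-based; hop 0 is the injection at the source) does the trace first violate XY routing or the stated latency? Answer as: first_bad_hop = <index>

  1: Δx=+1 Δy=+0 Δt=1 [ok]
  2: Δx=+1 Δy=+0 Δt=1 [ok]
  3: Δx=+1 Δy=+0 Δt=1 [ok]
  4: Δx=+1 Δy=+0 Δt=1 [ok]
  5: Δx=+2 Δy=+0 Δt=1 [BAD: non-unit step]

first_bad_hop = 5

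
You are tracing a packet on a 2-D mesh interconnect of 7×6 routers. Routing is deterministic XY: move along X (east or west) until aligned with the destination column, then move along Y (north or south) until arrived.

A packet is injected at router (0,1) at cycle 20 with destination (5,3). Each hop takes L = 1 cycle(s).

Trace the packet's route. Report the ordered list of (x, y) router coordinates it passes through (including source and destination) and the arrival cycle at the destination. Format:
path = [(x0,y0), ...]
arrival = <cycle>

path = [(0,1), (1,1), (2,1), (3,1), (4,1), (5,1), (5,2), (5,3)]
arrival = 27

  0. router=(0,1) cycle=20 (inject)
  1. router=(1,1) cycle=21 dir=E
  2. router=(2,1) cycle=22 dir=E
  3. router=(3,1) cycle=23 dir=E
  4. router=(4,1) cycle=24 dir=E
  5. router=(5,1) cycle=25 dir=E
  6. router=(5,2) cycle=26 dir=N
  7. router=(5,3) cycle=27 dir=N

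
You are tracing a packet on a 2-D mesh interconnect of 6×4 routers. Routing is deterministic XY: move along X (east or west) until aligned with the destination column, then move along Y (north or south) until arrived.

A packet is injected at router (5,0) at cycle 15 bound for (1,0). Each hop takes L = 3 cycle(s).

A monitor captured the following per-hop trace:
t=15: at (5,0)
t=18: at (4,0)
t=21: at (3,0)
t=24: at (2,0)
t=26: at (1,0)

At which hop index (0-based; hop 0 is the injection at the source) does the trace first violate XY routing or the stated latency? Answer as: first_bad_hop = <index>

  1: Δx=-1 Δy=+0 Δt=3 [ok]
  2: Δx=-1 Δy=+0 Δt=3 [ok]
  3: Δx=-1 Δy=+0 Δt=3 [ok]
  4: Δx=-1 Δy=+0 Δt=2 [BAD: Δcyc=2≠L]

first_bad_hop = 4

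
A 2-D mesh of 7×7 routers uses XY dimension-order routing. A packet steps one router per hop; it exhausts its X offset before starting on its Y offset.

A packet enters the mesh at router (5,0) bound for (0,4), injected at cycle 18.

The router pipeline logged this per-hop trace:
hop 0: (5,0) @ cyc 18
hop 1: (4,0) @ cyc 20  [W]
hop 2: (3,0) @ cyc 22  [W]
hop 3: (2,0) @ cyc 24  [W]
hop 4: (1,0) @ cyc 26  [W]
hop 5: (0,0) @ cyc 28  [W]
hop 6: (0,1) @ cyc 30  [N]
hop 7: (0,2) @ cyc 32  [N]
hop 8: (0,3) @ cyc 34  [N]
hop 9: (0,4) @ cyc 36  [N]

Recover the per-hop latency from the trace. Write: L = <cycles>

Δcyc across hop 0→1: 20 − 18 = 2.
One hop costs L cycles, so L = 2.

L = 2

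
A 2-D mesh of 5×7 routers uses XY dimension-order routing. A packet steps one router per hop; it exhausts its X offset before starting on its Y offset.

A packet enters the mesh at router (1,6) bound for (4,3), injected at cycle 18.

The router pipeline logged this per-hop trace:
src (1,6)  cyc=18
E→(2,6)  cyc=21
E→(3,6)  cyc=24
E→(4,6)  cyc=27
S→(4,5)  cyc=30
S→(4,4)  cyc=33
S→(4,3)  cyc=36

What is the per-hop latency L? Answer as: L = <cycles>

Between hops 0 and 1 the cycle counter advances 21 − 18 = 3.
One hop costs L cycles, so L = 3.

L = 3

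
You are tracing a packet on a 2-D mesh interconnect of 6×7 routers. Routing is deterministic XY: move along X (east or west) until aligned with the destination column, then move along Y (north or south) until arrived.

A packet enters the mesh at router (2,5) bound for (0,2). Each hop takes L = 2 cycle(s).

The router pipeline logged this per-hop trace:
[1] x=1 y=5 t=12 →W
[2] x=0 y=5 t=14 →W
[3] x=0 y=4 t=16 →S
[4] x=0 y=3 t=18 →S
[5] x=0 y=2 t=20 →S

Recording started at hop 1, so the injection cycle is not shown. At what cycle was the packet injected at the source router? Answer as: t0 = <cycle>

The first recorded entry is hop 1 at cycle 12.
Therefore t0 = 12 − L = 10.

t0 = 10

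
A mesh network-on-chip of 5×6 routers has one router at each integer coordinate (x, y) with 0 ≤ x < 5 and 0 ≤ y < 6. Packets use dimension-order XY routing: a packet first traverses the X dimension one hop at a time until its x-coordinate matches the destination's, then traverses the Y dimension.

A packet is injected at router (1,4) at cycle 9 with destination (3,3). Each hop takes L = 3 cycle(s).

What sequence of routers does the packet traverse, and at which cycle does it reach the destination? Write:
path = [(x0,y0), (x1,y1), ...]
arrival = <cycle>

path = [(1,4), (2,4), (3,4), (3,3)]
arrival = 18

#0 — 1,4 | c9
#1 — 2,4 | c12 | E
#2 — 3,4 | c15 | E
#3 — 3,3 | c18 | S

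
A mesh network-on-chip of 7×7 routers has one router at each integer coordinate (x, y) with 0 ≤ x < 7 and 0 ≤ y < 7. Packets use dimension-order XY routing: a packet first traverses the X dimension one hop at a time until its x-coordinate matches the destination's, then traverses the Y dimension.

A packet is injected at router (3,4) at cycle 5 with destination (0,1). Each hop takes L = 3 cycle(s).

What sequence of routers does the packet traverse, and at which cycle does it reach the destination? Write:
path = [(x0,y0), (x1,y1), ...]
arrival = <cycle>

path = [(3,4), (2,4), (1,4), (0,4), (0,3), (0,2), (0,1)]
arrival = 23

t=5: at (3,4)
t=8: at (2,4) after W
t=11: at (1,4) after W
t=14: at (0,4) after W
t=17: at (0,3) after S
t=20: at (0,2) after S
t=23: at (0,1) after S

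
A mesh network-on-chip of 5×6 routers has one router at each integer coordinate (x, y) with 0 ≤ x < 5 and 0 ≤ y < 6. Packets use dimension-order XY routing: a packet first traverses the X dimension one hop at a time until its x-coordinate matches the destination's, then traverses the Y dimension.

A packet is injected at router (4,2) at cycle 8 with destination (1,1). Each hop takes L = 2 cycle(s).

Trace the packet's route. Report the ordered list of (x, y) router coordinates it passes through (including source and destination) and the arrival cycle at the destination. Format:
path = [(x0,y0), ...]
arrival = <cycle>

hop 0: (4,2) @ cyc 8
hop 1: (3,2) @ cyc 10  [W]
hop 2: (2,2) @ cyc 12  [W]
hop 3: (1,2) @ cyc 14  [W]
hop 4: (1,1) @ cyc 16  [S]

path = [(4,2), (3,2), (2,2), (1,2), (1,1)]
arrival = 16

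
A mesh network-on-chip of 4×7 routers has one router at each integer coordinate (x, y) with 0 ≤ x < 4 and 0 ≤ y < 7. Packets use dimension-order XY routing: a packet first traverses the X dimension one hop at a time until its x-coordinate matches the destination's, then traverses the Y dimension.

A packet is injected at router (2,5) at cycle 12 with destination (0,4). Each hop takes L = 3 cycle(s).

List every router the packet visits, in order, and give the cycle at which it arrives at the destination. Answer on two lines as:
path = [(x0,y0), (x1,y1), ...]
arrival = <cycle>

path = [(2,5), (1,5), (0,5), (0,4)]
arrival = 21

src (2,5)  cyc=12
W→(1,5)  cyc=15
W→(0,5)  cyc=18
S→(0,4)  cyc=21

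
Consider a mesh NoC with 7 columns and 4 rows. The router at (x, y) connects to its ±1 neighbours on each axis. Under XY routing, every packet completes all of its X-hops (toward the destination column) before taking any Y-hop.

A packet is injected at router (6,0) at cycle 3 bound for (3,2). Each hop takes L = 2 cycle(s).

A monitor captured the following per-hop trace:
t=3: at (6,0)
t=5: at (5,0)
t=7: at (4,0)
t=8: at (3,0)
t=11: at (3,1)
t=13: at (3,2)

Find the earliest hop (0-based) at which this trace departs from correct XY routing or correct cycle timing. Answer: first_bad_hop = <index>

first_bad_hop = 3

  1: Δx=-1 Δy=+0 Δt=2 [ok]
  2: Δx=-1 Δy=+0 Δt=2 [ok]
  3: Δx=-1 Δy=+0 Δt=1 [BAD: Δcyc=1≠L]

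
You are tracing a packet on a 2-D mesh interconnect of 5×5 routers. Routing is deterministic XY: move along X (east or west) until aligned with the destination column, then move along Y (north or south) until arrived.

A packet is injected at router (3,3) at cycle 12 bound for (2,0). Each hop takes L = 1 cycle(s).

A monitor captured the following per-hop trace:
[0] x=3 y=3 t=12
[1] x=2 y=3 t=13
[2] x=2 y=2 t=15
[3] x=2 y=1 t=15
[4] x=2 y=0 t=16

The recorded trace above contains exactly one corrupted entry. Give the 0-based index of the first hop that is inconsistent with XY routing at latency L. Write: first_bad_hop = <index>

check 1→ d=(-1,0) cyc+1: ok
check 2→ d=(0,-1) cyc+2: BAD: Δcyc=2≠L

first_bad_hop = 2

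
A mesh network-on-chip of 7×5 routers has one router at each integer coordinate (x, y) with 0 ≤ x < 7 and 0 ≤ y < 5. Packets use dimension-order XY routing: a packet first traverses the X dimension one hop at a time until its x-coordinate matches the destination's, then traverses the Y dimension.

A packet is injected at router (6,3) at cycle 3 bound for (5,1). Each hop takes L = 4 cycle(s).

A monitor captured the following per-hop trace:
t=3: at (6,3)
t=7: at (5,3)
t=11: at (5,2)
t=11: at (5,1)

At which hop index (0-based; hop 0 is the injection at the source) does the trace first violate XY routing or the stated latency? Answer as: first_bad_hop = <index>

hop 1: step (-1,+0), +4 cyc — ok
hop 2: step (+0,-1), +4 cyc — ok
hop 3: step (+0,-1), +0 cyc — BAD: Δcyc=0≠L

first_bad_hop = 3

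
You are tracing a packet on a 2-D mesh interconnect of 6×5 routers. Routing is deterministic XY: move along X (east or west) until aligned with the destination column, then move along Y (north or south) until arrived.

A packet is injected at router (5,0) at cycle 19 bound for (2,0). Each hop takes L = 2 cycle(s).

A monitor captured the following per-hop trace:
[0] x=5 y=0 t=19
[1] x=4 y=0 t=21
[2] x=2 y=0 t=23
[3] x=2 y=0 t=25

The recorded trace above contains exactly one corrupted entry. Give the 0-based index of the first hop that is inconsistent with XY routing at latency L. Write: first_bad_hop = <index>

first_bad_hop = 2

hop 1: step (-1,+0), +2 cyc — ok
hop 2: step (-2,+0), +2 cyc — BAD: non-unit step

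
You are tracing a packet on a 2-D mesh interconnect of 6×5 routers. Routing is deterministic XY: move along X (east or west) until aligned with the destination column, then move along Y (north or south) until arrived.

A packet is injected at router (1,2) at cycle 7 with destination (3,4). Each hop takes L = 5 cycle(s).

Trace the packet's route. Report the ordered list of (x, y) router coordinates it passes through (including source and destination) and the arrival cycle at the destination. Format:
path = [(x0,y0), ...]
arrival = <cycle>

#0 — 1,2 | c7
#1 — 2,2 | c12 | E
#2 — 3,2 | c17 | E
#3 — 3,3 | c22 | N
#4 — 3,4 | c27 | N

path = [(1,2), (2,2), (3,2), (3,3), (3,4)]
arrival = 27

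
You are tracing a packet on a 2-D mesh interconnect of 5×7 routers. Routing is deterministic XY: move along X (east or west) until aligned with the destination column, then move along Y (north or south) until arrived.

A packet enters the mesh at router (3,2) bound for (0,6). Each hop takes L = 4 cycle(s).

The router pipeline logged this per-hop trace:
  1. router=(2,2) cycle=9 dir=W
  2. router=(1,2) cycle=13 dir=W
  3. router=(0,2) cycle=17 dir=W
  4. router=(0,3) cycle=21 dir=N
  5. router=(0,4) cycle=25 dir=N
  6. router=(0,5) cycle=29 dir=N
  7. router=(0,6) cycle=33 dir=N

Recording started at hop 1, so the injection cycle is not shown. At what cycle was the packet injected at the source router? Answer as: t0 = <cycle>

t0 = 5

The first recorded entry is hop 1 at cycle 9.
t0 = cyc[1] − L = 9 − 4 = 5.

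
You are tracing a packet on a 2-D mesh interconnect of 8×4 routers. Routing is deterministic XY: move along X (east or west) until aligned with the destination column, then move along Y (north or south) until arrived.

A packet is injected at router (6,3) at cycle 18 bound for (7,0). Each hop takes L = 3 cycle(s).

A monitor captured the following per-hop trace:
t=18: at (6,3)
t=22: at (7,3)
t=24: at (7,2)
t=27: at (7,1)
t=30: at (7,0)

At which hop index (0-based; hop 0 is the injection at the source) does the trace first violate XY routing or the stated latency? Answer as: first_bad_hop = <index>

hop 1: step (+1,+0), +4 cyc — BAD: Δcyc=4≠L

first_bad_hop = 1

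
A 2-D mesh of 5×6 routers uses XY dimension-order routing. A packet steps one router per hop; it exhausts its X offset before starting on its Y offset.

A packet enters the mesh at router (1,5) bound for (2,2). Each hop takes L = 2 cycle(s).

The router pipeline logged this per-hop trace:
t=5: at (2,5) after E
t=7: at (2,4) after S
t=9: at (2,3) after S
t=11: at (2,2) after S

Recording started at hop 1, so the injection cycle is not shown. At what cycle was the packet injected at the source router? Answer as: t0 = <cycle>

t0 = 3

The first recorded entry is hop 1 at cycle 5.
t0 = cyc[1] − L = 5 − 2 = 3.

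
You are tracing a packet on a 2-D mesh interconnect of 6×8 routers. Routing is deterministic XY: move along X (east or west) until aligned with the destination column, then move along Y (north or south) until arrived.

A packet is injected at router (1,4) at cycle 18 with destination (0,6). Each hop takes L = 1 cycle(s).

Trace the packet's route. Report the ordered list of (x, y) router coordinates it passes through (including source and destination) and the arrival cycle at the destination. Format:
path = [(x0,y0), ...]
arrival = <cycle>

path = [(1,4), (0,4), (0,5), (0,6)]
arrival = 21

src (1,4)  cyc=18
W→(0,4)  cyc=19
N→(0,5)  cyc=20
N→(0,6)  cyc=21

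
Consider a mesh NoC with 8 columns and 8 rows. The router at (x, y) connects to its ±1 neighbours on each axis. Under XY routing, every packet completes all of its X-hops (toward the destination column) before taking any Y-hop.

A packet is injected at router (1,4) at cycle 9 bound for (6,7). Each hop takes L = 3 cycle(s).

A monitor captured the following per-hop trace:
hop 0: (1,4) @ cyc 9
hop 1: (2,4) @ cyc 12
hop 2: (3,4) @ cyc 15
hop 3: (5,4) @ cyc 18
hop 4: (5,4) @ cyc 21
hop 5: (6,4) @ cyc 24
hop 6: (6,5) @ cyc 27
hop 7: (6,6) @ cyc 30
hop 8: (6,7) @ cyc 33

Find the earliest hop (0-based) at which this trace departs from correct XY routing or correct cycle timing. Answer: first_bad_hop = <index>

first_bad_hop = 3

hop 1: step (+1,+0), +3 cyc — ok
hop 2: step (+1,+0), +3 cyc — ok
hop 3: step (+2,+0), +3 cyc — BAD: non-unit step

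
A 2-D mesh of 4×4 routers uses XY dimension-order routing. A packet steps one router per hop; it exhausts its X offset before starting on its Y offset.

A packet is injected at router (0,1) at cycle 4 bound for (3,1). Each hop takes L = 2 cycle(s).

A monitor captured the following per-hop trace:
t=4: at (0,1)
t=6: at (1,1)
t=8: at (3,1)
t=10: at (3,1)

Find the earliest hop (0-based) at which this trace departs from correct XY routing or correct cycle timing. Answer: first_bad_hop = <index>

first_bad_hop = 2

check 1→ d=(1,0) cyc+2: ok
check 2→ d=(2,0) cyc+2: BAD: non-unit step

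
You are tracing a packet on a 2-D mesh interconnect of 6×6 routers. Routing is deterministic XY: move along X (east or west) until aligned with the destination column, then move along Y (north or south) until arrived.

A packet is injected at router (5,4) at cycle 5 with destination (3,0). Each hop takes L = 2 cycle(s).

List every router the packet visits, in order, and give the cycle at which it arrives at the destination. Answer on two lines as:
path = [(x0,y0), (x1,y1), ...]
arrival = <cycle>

path = [(5,4), (4,4), (3,4), (3,3), (3,2), (3,1), (3,0)]
arrival = 17

#0 — 5,4 | c5
#1 — 4,4 | c7 | W
#2 — 3,4 | c9 | W
#3 — 3,3 | c11 | S
#4 — 3,2 | c13 | S
#5 — 3,1 | c15 | S
#6 — 3,0 | c17 | S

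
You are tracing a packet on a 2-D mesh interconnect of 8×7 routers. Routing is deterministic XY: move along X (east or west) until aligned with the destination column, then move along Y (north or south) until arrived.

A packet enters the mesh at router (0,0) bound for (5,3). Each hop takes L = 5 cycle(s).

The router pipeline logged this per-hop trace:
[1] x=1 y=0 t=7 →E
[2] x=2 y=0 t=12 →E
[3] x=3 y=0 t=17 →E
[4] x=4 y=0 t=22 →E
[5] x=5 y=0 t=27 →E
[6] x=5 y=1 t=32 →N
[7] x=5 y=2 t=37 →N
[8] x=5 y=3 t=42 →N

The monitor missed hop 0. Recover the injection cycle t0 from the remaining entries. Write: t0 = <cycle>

Hop 1 reached at cycle 7; hop k is at t0 + k·L.
t0 = cyc[1] − L = 7 − 5 = 2.

t0 = 2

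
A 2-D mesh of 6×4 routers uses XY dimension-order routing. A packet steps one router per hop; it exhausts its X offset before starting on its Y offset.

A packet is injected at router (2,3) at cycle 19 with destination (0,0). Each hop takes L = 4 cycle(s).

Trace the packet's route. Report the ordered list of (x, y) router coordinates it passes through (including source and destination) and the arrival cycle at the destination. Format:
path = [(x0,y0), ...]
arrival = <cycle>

path = [(2,3), (1,3), (0,3), (0,2), (0,1), (0,0)]
arrival = 39

t=19: at (2,3)
t=23: at (1,3) after W
t=27: at (0,3) after W
t=31: at (0,2) after S
t=35: at (0,1) after S
t=39: at (0,0) after S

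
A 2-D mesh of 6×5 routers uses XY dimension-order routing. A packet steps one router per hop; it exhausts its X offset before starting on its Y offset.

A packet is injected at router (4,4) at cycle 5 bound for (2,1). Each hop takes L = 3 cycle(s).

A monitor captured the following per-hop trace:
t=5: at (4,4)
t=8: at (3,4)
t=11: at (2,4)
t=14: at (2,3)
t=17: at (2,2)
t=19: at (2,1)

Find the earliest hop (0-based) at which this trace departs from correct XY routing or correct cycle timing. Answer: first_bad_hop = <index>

hop 1: step (-1,+0), +3 cyc — ok
hop 2: step (-1,+0), +3 cyc — ok
hop 3: step (+0,-1), +3 cyc — ok
hop 4: step (+0,-1), +3 cyc — ok
hop 5: step (+0,-1), +2 cyc — BAD: Δcyc=2≠L

first_bad_hop = 5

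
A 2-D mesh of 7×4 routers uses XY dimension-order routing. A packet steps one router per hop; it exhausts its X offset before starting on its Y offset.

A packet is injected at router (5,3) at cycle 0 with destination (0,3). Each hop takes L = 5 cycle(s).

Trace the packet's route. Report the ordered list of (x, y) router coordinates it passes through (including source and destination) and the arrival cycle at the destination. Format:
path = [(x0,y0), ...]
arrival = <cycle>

src (5,3)  cyc=0
W→(4,3)  cyc=5
W→(3,3)  cyc=10
W→(2,3)  cyc=15
W→(1,3)  cyc=20
W→(0,3)  cyc=25

path = [(5,3), (4,3), (3,3), (2,3), (1,3), (0,3)]
arrival = 25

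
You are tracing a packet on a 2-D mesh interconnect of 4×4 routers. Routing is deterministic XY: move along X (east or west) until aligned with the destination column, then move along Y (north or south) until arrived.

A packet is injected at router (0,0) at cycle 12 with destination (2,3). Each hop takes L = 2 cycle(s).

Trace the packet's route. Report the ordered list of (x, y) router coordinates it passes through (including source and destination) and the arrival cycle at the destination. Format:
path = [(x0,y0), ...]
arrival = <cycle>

path = [(0,0), (1,0), (2,0), (2,1), (2,2), (2,3)]
arrival = 22

#0 — 0,0 | c12
#1 — 1,0 | c14 | E
#2 — 2,0 | c16 | E
#3 — 2,1 | c18 | N
#4 — 2,2 | c20 | N
#5 — 2,3 | c22 | N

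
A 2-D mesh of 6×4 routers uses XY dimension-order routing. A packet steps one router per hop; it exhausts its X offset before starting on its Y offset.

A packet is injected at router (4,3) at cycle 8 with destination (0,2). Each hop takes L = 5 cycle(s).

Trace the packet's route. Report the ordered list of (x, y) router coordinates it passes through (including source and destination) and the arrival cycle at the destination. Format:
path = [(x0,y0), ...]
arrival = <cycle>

path = [(4,3), (3,3), (2,3), (1,3), (0,3), (0,2)]
arrival = 33

src (4,3)  cyc=8
W→(3,3)  cyc=13
W→(2,3)  cyc=18
W→(1,3)  cyc=23
W→(0,3)  cyc=28
S→(0,2)  cyc=33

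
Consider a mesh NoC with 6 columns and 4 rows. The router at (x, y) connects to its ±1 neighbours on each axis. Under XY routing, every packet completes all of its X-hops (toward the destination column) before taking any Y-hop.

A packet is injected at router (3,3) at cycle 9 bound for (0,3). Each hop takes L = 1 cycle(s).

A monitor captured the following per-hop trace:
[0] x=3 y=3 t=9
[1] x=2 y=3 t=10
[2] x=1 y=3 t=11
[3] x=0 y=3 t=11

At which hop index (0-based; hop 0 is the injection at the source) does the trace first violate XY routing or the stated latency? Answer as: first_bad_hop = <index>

hop 1: step (-1,+0), +1 cyc — ok
hop 2: step (-1,+0), +1 cyc — ok
hop 3: step (-1,+0), +0 cyc — BAD: Δcyc=0≠L

first_bad_hop = 3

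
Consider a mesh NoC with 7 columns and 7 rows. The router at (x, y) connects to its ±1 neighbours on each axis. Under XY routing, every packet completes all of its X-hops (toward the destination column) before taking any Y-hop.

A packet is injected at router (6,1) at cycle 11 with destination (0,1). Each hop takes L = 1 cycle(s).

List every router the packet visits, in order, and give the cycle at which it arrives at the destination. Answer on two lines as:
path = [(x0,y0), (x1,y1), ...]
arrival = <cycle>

src (6,1)  cyc=11
W→(5,1)  cyc=12
W→(4,1)  cyc=13
W→(3,1)  cyc=14
W→(2,1)  cyc=15
W→(1,1)  cyc=16
W→(0,1)  cyc=17

path = [(6,1), (5,1), (4,1), (3,1), (2,1), (1,1), (0,1)]
arrival = 17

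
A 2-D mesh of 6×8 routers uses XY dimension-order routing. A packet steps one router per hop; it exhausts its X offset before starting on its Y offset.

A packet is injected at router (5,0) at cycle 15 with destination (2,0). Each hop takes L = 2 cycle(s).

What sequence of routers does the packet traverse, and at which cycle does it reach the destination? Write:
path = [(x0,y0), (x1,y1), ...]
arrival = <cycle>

path = [(5,0), (4,0), (3,0), (2,0)]
arrival = 21

[0] x=5 y=0 t=15
[1] x=4 y=0 t=17 →W
[2] x=3 y=0 t=19 →W
[3] x=2 y=0 t=21 →W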